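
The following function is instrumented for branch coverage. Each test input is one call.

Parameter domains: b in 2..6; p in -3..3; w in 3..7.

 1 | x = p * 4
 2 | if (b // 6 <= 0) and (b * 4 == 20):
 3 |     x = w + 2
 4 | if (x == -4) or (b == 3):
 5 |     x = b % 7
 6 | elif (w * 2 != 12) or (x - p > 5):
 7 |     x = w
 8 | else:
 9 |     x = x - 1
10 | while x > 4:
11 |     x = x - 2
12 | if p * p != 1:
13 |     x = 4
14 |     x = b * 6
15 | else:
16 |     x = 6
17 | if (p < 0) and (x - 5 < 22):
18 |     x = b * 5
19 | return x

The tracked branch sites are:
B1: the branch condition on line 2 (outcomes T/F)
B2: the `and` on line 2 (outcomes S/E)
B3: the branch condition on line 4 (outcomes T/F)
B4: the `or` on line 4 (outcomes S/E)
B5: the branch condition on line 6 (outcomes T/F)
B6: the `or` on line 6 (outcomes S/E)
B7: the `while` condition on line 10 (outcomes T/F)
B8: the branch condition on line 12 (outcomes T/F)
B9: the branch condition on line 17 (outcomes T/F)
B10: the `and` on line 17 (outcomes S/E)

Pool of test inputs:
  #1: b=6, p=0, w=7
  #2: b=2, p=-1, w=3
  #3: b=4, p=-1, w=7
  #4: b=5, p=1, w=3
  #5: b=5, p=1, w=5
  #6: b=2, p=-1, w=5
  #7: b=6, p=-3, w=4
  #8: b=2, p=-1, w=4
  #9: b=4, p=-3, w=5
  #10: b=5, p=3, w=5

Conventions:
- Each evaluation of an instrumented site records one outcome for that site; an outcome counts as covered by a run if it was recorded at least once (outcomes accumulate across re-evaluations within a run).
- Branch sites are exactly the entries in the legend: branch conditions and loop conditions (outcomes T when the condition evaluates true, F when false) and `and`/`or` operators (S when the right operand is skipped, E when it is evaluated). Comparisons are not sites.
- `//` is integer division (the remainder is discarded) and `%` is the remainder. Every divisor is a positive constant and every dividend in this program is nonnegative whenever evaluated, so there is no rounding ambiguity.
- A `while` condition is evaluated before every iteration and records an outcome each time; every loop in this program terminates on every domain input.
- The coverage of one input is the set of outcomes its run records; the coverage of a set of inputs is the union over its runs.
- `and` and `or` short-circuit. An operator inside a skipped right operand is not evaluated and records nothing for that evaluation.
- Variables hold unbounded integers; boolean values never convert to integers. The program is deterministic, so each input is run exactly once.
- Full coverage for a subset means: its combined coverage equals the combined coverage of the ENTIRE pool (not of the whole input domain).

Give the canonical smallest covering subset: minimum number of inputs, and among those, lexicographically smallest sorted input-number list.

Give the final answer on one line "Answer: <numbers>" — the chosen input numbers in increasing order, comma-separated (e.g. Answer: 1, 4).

test 1 (b=6, p=0, w=7) hits B1=F, B2=S, B3=F, B4=E, B5=T, B6=S, B7=T, B7=F, B8=T, B9=F, B10=S
test 2 (b=2, p=-1, w=3) hits B1=F, B2=E, B3=T, B4=S, B7=F, B8=F, B9=T, B10=E
test 3 (b=4, p=-1, w=7) hits B1=F, B2=E, B3=T, B4=S, B7=F, B8=F, B9=T, B10=E
test 4 (b=5, p=1, w=3) hits B1=T, B2=E, B3=F, B4=E, B5=T, B6=S, B7=F, B8=F, B9=F, B10=S
test 5 (b=5, p=1, w=5) hits B1=T, B2=E, B3=F, B4=E, B5=T, B6=S, B7=T, B7=F, B8=F, B9=F, B10=S
test 6 (b=2, p=-1, w=5) hits B1=F, B2=E, B3=T, B4=S, B7=F, B8=F, B9=T, B10=E
test 7 (b=6, p=-3, w=4) hits B1=F, B2=S, B3=F, B4=E, B5=T, B6=S, B7=F, B8=T, B9=F, B10=E
test 8 (b=2, p=-1, w=4) hits B1=F, B2=E, B3=T, B4=S, B7=F, B8=F, B9=T, B10=E
test 9 (b=4, p=-3, w=5) hits B1=F, B2=E, B3=F, B4=E, B5=T, B6=S, B7=T, B7=F, B8=T, B9=T, B10=E
test 10 (b=5, p=3, w=5) hits B1=T, B2=E, B3=F, B4=E, B5=T, B6=S, B7=T, B7=F, B8=T, B9=F, B10=S
pool-wide coverage (18 outcomes): B1=T, B1=F, B2=S, B2=E, B3=T, B3=F, B4=S, B4=E, B5=T, B6=S, B7=T, B7=F, B8=T, B8=F, B9=T, B9=F, B10=S, B10=E
every size-1 subset falls short of the 18 outcomes (best: 11/18)
every size-2 subset falls short of the 18 outcomes (best: 17/18)
size 3: inputs {1, 2, 4} cover all 18 outcomes, and no lexicographically smaller subset of this size does

Answer: 1, 2, 4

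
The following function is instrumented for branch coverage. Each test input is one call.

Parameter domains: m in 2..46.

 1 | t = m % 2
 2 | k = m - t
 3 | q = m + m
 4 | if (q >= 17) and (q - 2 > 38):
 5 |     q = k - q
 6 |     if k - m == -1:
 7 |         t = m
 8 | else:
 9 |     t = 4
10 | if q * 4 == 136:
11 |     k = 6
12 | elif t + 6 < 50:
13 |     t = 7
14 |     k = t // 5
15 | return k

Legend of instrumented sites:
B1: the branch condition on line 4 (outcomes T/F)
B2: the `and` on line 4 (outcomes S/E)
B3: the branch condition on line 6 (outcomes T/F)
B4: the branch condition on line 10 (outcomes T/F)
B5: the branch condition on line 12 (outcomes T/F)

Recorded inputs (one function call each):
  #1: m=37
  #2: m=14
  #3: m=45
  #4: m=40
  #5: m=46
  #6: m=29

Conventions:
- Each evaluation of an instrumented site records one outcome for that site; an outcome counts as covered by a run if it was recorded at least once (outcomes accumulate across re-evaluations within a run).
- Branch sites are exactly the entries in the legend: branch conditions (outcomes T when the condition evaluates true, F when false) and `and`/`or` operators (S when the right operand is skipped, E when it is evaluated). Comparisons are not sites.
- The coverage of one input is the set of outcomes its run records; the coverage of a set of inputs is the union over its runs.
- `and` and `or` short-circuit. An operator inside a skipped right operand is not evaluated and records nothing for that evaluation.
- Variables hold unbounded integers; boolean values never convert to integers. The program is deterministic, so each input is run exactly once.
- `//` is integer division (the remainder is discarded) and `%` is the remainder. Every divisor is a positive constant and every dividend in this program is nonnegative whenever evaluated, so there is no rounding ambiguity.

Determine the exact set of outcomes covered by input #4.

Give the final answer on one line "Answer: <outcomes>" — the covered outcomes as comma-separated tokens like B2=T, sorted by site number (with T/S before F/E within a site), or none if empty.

Event log for input #4 (m=40):
  B2->E, B1->T, B3->F, B4->F, B5->T
distinct outcomes covered: B1=T, B2=E, B3=F, B4=F, B5=T

Answer: B1=T, B2=E, B3=F, B4=F, B5=T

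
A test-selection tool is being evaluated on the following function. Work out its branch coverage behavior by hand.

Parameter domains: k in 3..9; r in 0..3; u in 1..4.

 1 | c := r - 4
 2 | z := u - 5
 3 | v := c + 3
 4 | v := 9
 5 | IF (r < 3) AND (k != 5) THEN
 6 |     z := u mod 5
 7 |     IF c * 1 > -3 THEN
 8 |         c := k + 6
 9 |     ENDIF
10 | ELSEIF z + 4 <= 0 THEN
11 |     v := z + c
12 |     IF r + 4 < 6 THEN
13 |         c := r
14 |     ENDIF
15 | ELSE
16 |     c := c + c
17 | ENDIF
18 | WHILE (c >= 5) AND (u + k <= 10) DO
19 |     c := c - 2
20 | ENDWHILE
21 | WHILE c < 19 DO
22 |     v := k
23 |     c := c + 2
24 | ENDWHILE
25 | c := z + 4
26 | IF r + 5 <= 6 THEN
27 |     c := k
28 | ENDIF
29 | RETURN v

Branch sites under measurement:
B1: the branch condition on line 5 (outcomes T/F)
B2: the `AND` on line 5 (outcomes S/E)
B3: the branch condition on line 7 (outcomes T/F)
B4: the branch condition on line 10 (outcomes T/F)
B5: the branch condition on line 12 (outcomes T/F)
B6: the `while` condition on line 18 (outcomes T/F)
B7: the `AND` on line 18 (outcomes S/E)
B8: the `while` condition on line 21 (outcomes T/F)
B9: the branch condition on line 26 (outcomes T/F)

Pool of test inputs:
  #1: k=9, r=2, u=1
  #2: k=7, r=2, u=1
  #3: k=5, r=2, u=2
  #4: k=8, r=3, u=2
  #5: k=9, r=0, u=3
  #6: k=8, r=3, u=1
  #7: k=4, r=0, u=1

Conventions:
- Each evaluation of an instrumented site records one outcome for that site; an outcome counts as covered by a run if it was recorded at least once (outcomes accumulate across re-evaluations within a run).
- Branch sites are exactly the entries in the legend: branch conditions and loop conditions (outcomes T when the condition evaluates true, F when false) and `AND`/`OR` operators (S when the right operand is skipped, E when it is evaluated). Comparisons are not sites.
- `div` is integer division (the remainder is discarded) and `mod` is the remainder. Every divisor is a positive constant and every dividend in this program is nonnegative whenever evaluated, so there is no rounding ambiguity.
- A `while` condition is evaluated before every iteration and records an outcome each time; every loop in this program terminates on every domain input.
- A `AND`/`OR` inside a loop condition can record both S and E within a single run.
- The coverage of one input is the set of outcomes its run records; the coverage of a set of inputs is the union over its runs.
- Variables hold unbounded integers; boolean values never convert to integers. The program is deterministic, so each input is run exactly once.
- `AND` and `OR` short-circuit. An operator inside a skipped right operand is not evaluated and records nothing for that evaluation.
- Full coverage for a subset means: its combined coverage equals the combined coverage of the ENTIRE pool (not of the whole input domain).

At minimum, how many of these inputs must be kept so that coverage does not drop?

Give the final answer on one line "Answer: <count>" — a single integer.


#1 (k=9, r=2, u=1) -> covered: B1=T, B2=E, B3=T, B6=T, B6=F, B7=S, B7=E, B8=T, B8=F, B9=F
#2 (k=7, r=2, u=1) -> covered: B1=T, B2=E, B3=T, B6=T, B6=F, B7=S, B7=E, B8=T, B8=F, B9=F
#3 (k=5, r=2, u=2) -> covered: B1=F, B2=E, B4=F, B6=F, B7=S, B8=T, B8=F, B9=F
#4 (k=8, r=3, u=2) -> covered: B1=F, B2=S, B4=F, B6=F, B7=S, B8=T, B8=F, B9=F
#5 (k=9, r=0, u=3) -> covered: B1=T, B2=E, B3=F, B6=F, B7=S, B8=T, B8=F, B9=T
#6 (k=8, r=3, u=1) -> covered: B1=F, B2=S, B4=T, B5=F, B6=F, B7=S, B8=T, B8=F, B9=F
#7 (k=4, r=0, u=1) -> covered: B1=T, B2=E, B3=F, B6=F, B7=S, B8=T, B8=F, B9=T
union over all inputs: B1=T, B1=F, B2=S, B2=E, B3=T, B3=F, B4=T, B4=F, B5=F, B6=T, B6=F, B7=S, B7=E, B8=T, B8=F, B9=T, B9=F (17 outcomes)
no size-1 subset reaches all 17 outcomes (best union: 10/17)
no size-2 subset reaches all 17 outcomes (best union: 14/17)
no size-3 subset reaches all 17 outcomes (best union: 16/17)
at size 4, {1, 3, 5, 6} reaches all 17 outcomes; every lexicographically earlier size-4 subset fails
Answer: 4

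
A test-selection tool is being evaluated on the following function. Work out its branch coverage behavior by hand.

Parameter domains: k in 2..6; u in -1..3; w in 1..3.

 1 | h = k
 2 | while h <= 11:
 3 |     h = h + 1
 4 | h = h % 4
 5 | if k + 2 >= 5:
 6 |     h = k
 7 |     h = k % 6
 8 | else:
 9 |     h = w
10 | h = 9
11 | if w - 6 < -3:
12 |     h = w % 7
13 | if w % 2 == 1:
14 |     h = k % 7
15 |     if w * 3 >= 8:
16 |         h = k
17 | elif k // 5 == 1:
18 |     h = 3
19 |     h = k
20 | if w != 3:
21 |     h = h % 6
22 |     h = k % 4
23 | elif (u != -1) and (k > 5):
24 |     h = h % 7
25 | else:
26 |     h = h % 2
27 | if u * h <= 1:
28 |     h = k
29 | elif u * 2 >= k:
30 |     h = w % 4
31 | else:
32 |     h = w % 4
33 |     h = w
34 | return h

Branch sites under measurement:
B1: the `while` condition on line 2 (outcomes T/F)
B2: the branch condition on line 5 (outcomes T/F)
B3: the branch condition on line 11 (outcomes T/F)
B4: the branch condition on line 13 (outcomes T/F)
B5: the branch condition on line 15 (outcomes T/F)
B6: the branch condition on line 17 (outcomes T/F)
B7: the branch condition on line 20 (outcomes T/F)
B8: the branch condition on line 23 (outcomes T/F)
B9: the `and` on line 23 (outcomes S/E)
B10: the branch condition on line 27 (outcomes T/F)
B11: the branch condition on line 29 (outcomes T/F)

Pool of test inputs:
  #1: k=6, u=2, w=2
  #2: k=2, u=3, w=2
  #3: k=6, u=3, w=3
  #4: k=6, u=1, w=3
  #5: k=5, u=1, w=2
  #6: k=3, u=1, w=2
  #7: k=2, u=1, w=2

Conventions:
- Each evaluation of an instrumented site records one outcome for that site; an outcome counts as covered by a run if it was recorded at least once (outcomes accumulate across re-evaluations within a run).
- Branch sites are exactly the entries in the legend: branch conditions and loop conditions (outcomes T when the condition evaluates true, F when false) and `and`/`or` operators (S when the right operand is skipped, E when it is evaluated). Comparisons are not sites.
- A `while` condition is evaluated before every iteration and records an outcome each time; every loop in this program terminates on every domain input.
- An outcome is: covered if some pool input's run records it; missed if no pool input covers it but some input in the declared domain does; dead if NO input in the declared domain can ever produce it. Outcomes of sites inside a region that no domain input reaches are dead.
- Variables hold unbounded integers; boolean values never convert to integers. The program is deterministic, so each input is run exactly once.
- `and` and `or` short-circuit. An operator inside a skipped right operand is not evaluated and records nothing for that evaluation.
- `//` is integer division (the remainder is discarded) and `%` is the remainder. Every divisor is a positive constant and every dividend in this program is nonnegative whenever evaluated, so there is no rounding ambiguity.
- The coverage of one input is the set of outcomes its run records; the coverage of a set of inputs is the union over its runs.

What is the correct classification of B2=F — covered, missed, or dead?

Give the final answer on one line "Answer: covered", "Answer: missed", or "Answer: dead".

B2=F is recorded by pool input(s) 2, 7 -> covered

Answer: covered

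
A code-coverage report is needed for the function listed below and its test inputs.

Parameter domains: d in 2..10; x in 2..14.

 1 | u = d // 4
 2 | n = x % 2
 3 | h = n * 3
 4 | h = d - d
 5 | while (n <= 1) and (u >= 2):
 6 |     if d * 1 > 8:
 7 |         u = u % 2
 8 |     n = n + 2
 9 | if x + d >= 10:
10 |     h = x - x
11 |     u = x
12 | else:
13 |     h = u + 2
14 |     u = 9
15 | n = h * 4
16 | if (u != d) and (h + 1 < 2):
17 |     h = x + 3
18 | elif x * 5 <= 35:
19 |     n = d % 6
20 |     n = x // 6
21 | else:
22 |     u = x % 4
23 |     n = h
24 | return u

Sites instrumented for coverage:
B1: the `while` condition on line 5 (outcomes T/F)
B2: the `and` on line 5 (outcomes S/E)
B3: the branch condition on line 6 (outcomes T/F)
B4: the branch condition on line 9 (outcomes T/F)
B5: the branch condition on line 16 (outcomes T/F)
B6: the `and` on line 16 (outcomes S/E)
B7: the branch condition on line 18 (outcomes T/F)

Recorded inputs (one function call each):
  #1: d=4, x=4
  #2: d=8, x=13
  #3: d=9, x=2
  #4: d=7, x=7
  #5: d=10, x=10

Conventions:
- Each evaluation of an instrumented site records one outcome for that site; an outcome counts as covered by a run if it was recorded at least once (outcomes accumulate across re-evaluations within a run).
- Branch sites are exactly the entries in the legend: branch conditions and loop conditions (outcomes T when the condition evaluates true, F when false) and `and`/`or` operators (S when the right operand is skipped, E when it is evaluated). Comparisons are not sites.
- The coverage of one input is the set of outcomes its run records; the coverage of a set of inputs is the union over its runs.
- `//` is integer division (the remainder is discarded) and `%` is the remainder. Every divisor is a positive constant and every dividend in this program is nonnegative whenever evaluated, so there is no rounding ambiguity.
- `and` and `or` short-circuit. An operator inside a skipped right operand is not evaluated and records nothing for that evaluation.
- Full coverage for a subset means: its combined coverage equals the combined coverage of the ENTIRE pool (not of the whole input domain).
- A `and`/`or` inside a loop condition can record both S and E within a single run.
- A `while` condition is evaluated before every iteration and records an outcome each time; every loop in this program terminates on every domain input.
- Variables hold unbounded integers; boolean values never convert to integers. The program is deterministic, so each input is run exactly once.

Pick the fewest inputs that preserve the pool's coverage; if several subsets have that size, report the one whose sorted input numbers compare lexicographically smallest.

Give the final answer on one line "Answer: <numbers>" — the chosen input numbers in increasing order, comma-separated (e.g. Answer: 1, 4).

test 1 (d=4, x=4) fires B2->E, B1->F, B4->F, B6->E, B5->F, B7->T; hits B1=F, B2=E, B4=F, B5=F, B6=E, B7=T
test 2 (d=8, x=13) fires B2->E, B1->T, B3->F, B2->S, B1->F, B4->T, B6->E, B5->T; hits B1=T, B1=F, B2=S, B2=E, B3=F, B4=T, B5=T, B6=E
test 3 (d=9, x=2) fires B2->E, B1->T, B3->T, B2->S, B1->F, B4->T, B6->E, B5->T; hits B1=T, B1=F, B2=S, B2=E, B3=T, B4=T, B5=T, B6=E
test 4 (d=7, x=7) fires B2->E, B1->F, B4->T, B6->S, B5->F, B7->T; hits B1=F, B2=E, B4=T, B5=F, B6=S, B7=T
test 5 (d=10, x=10) fires B2->E, B1->T, B3->T, B2->S, B1->F, B4->T, B6->S, B5->F, B7->F; hits B1=T, B1=F, B2=S, B2=E, B3=T, B4=T, B5=F, B6=S, B7=F
the full pool covers 14 outcomes: B1=T, B1=F, B2=S, B2=E, B3=T, B3=F, B4=T, B4=F, B5=T, B5=F, B6=S, B6=E, B7=T, B7=F
no size-1 subset reaches all 14 outcomes (best union: 9/14)
no size-2 subset reaches all 14 outcomes (best union: 12/14)
the canonical winner is {1, 2, 5}: size 3, full 14-outcome coverage, earliest index list among size-3 covers

Answer: 1, 2, 5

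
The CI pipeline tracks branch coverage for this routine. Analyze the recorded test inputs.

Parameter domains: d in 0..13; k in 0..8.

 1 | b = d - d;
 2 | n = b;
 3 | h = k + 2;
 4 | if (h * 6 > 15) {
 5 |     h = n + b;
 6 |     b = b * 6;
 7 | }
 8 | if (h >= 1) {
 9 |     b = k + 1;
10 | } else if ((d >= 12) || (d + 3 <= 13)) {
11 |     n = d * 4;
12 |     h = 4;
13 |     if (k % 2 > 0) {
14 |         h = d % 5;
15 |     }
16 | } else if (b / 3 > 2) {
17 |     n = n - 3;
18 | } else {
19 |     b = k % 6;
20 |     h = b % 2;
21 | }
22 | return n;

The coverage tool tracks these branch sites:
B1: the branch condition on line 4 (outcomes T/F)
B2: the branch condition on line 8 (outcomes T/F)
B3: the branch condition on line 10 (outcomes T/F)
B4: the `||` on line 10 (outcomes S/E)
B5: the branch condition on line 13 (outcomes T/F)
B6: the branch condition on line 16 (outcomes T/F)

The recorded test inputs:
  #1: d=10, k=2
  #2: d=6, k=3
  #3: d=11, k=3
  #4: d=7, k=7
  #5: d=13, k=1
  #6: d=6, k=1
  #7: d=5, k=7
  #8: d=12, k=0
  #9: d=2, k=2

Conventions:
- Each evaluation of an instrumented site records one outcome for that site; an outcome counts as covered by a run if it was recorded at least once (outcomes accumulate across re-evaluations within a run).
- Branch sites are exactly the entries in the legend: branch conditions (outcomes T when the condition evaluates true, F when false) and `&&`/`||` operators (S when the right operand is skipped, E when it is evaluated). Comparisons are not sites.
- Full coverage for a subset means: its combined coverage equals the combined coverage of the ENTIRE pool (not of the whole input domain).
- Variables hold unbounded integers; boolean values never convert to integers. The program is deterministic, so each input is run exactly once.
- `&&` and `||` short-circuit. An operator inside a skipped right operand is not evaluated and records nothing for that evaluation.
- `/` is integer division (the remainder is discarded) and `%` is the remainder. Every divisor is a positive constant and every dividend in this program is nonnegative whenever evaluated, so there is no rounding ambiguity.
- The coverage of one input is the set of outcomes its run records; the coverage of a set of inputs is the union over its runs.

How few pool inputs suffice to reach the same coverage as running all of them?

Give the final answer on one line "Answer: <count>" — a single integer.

input #1, d=10, k=2: events B1->T, B2->F, B4->E, B3->T, B5->F; outcomes B1=T, B2=F, B3=T, B4=E, B5=F
input #2, d=6, k=3: events B1->T, B2->F, B4->E, B3->T, B5->T; outcomes B1=T, B2=F, B3=T, B4=E, B5=T
input #3, d=11, k=3: events B1->T, B2->F, B4->E, B3->F, B6->F; outcomes B1=T, B2=F, B3=F, B4=E, B6=F
input #4, d=7, k=7: events B1->T, B2->F, B4->E, B3->T, B5->T; outcomes B1=T, B2=F, B3=T, B4=E, B5=T
input #5, d=13, k=1: events B1->T, B2->F, B4->S, B3->T, B5->T; outcomes B1=T, B2=F, B3=T, B4=S, B5=T
input #6, d=6, k=1: events B1->T, B2->F, B4->E, B3->T, B5->T; outcomes B1=T, B2=F, B3=T, B4=E, B5=T
input #7, d=5, k=7: events B1->T, B2->F, B4->E, B3->T, B5->T; outcomes B1=T, B2=F, B3=T, B4=E, B5=T
input #8, d=12, k=0: events B1->F, B2->T; outcomes B1=F, B2=T
input #9, d=2, k=2: events B1->T, B2->F, B4->E, B3->T, B5->F; outcomes B1=T, B2=F, B3=T, B4=E, B5=F
the full pool covers 11 outcomes: B1=T, B1=F, B2=T, B2=F, B3=T, B3=F, B4=S, B4=E, B5=T, B5=F, B6=F
every size-1 subset falls short of the 11 outcomes (best: 5/11)
every size-2 subset falls short of the 11 outcomes (best: 8/11)
every size-3 subset falls short of the 11 outcomes (best: 10/11)
the canonical winner is {1, 3, 5, 8}: size 4, full 11-outcome coverage, earliest index list among size-4 covers

Answer: 4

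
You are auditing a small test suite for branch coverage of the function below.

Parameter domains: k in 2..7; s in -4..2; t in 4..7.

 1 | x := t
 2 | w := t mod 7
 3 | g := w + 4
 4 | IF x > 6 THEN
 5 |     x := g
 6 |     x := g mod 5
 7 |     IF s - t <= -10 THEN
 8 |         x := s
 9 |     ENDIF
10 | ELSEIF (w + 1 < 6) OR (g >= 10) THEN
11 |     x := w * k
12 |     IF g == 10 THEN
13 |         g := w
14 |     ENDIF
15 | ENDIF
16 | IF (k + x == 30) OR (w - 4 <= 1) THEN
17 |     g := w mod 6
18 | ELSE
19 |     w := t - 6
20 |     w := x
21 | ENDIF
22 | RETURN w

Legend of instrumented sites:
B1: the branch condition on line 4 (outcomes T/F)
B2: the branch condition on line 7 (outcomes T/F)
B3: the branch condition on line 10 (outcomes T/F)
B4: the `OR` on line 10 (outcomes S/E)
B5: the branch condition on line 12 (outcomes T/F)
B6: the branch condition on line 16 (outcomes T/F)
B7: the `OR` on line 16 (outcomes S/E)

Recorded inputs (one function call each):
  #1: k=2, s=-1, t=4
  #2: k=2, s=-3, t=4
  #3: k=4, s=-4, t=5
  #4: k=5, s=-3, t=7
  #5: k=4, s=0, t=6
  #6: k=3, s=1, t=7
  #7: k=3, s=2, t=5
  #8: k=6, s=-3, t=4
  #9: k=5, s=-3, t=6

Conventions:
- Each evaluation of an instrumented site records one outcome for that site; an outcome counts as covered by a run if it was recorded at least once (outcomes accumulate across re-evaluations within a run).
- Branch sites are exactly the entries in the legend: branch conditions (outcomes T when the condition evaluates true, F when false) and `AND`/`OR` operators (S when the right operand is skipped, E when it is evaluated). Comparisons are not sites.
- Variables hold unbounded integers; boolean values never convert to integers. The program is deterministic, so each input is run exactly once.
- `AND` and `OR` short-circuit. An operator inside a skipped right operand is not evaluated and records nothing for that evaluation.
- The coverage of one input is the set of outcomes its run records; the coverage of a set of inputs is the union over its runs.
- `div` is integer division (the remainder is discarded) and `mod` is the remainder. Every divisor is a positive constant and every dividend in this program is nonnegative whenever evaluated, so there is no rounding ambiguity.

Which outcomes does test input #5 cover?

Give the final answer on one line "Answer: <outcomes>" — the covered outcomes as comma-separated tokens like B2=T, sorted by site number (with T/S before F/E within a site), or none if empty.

Tracing the run of input #5 (k=4, s=0, t=6):
  B1->F, B4->E, B3->T, B5->T, B7->E, B6->F
distinct outcomes covered: B1=F, B3=T, B4=E, B5=T, B6=F, B7=E

Answer: B1=F, B3=T, B4=E, B5=T, B6=F, B7=E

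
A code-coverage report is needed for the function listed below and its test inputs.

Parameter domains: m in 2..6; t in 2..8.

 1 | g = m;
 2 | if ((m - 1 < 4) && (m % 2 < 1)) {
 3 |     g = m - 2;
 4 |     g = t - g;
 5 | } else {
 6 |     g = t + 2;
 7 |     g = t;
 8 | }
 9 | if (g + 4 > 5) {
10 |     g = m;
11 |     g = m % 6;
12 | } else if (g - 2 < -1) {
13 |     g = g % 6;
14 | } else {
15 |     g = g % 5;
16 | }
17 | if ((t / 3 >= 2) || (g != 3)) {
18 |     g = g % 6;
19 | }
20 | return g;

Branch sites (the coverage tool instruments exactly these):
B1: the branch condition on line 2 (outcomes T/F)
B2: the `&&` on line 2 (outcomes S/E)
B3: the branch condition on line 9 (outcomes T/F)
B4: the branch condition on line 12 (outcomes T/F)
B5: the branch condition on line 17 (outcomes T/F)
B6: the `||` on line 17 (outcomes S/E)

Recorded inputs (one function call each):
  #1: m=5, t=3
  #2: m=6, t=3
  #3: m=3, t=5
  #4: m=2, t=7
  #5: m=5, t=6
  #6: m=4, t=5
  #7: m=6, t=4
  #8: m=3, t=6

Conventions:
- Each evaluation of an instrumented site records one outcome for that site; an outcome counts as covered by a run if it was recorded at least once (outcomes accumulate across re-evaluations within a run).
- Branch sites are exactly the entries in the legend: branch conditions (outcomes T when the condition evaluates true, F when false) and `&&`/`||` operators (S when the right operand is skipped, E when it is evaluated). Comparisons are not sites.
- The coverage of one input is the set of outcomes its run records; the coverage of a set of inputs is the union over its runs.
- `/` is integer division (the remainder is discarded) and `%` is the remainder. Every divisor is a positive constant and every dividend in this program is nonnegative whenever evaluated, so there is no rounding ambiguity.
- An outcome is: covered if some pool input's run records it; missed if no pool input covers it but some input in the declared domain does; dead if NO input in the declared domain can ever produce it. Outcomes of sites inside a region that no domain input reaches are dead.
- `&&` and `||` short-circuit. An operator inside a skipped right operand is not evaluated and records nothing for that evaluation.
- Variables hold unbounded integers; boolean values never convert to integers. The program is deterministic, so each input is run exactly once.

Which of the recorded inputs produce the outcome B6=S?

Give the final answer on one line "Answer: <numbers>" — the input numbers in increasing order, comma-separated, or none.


input #1 (m=5, t=3): misses B6=S
input #2 (m=6, t=3): misses B6=S
input #3 (m=3, t=5): misses B6=S
input #4 (m=2, t=7): covers B6=S
input #5 (m=5, t=6): covers B6=S
input #6 (m=4, t=5): misses B6=S
input #7 (m=6, t=4): misses B6=S
input #8 (m=3, t=6): covers B6=S
Answer: 4, 5, 8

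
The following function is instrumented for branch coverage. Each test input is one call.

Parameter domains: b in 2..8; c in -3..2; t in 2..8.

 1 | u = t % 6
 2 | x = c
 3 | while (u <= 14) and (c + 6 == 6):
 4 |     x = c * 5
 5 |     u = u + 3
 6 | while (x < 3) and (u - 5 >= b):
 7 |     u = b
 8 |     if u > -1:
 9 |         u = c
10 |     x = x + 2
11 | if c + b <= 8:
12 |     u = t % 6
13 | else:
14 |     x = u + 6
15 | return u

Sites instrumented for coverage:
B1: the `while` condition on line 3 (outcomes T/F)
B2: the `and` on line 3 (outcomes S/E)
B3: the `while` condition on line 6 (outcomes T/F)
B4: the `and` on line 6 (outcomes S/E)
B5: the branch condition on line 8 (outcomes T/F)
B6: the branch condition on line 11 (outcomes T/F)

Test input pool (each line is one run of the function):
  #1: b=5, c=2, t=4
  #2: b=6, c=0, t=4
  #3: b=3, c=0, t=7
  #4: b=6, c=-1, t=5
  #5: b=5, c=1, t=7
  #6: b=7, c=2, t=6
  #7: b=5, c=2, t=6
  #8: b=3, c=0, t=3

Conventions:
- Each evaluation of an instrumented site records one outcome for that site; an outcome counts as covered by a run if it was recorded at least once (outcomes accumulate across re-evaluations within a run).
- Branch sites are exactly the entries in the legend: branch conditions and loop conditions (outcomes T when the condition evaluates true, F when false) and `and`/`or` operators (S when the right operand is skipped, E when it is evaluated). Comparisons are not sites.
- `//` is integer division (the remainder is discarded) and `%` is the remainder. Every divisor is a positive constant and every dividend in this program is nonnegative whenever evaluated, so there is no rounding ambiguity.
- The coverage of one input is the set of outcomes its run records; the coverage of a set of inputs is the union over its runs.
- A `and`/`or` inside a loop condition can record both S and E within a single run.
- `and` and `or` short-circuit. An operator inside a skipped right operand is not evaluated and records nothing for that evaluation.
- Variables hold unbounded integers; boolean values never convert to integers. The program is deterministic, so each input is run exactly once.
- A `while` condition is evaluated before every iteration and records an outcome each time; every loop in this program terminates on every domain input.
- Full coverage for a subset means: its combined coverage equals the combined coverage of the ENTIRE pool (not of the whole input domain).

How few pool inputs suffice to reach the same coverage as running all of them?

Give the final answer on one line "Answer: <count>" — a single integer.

test 1 (b=5, c=2, t=4) fires B2->E, B1->F, B4->E, B3->F, B6->T; hits B1=F, B2=E, B3=F, B4=E, B6=T
test 2 (b=6, c=0, t=4) fires B2->E, B1->T, B2->E, B1->T, B2->E, B1->T, B2->E, B1->T, B2->S, B1->F, B4->E, B3->T, B5->T, B4->E, ...; hits B1=T, B1=F, B2=S, B2=E, B3=T, B3=F, B4=E, B5=T, B6=T
test 3 (b=3, c=0, t=7) fires B2->E, B1->T, B2->E, B1->T, B2->E, B1->T, B2->E, B1->T, B2->E, B1->T, B2->S, B1->F, B4->E, B3->T, ...; hits B1=T, B1=F, B2=S, B2=E, B3=T, B3=F, B4=E, B5=T, B6=T
test 4 (b=6, c=-1, t=5) fires B2->E, B1->F, B4->E, B3->F, B6->T; hits B1=F, B2=E, B3=F, B4=E, B6=T
test 5 (b=5, c=1, t=7) fires B2->E, B1->F, B4->E, B3->F, B6->T; hits B1=F, B2=E, B3=F, B4=E, B6=T
test 6 (b=7, c=2, t=6) fires B2->E, B1->F, B4->E, B3->F, B6->F; hits B1=F, B2=E, B3=F, B4=E, B6=F
test 7 (b=5, c=2, t=6) fires B2->E, B1->F, B4->E, B3->F, B6->T; hits B1=F, B2=E, B3=F, B4=E, B6=T
test 8 (b=3, c=0, t=3) fires B2->E, B1->T, B2->E, B1->T, B2->E, B1->T, B2->E, B1->T, B2->S, B1->F, B4->E, B3->T, B5->T, B4->E, ...; hits B1=T, B1=F, B2=S, B2=E, B3=T, B3=F, B4=E, B5=T, B6=T
together the pool reaches 10 outcomes: B1=T, B1=F, B2=S, B2=E, B3=T, B3=F, B4=E, B5=T, B6=T, B6=F
size 1 is not enough: best union over all size-1 subsets is 9/10
at size 2, {2, 6} reaches all 10 outcomes; every lexicographically earlier size-2 subset fails

Answer: 2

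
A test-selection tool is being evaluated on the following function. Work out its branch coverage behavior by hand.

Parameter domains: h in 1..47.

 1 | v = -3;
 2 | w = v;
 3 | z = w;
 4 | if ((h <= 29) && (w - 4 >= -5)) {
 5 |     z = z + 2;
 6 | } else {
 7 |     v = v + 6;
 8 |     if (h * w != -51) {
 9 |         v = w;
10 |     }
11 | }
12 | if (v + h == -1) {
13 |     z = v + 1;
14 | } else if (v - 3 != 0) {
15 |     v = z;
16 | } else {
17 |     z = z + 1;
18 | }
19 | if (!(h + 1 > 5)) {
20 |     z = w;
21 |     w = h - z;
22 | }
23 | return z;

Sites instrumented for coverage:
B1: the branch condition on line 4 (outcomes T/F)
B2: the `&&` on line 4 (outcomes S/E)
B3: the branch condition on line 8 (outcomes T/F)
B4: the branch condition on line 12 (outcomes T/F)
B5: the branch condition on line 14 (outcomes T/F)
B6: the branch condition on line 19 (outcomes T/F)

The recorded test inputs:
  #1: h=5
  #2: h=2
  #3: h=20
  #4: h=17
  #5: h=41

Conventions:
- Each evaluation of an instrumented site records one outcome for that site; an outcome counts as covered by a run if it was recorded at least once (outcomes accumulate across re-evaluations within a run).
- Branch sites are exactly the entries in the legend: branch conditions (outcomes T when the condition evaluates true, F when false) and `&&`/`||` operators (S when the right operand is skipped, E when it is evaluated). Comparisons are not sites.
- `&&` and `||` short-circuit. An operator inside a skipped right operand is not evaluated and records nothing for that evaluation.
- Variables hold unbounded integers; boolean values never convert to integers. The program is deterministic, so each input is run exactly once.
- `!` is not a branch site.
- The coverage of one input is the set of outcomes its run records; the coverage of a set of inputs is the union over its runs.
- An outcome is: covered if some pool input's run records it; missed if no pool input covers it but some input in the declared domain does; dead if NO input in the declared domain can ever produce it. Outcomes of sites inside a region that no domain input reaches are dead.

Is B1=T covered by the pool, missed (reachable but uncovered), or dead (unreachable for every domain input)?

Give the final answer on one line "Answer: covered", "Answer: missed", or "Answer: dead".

no pool input records B1=T
checking all 47 inputs in the declared domain: B1=T is never recorded -> dead

Answer: dead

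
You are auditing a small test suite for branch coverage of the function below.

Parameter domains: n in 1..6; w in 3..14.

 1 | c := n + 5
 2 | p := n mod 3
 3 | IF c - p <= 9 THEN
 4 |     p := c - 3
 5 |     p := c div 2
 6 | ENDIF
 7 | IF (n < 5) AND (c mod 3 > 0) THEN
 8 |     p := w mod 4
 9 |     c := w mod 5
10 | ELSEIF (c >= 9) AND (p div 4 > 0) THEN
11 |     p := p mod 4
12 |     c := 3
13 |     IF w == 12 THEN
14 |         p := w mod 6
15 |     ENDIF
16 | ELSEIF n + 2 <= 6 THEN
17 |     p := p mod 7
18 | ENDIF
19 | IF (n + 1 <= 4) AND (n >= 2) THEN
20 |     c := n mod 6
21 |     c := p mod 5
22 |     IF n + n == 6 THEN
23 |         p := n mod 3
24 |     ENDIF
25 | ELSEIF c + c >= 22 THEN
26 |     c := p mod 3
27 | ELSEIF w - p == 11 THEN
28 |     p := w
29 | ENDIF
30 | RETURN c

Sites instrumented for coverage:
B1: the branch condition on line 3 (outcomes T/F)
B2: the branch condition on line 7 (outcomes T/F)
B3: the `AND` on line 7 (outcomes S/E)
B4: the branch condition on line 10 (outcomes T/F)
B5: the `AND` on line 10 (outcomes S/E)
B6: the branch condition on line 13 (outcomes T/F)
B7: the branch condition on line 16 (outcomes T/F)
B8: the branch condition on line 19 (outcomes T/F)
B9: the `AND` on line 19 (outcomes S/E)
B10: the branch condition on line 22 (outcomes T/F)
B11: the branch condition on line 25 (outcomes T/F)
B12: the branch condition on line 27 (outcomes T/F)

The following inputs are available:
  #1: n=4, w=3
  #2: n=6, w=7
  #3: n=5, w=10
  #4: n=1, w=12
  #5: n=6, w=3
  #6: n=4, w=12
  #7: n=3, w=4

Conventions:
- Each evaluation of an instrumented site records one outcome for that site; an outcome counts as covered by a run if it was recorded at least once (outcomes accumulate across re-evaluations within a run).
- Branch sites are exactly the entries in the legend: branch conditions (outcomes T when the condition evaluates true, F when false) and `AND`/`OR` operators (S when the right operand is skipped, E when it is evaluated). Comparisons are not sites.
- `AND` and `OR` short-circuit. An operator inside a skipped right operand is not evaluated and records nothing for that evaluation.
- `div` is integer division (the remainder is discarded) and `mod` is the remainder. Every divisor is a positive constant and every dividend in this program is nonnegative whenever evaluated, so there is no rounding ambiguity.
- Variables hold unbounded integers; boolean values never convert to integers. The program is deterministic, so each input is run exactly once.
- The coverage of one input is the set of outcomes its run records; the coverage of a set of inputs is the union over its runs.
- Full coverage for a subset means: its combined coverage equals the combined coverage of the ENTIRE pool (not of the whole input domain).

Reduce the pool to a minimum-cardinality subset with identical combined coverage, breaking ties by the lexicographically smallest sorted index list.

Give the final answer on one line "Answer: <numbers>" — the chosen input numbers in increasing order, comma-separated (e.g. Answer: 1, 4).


run #1 (n=4, w=3) records B1=T, B2=F, B3=E, B4=T, B5=E, B6=F, B8=F, B9=S, B11=F, B12=F
run #2 (n=6, w=7) records B1=F, B2=F, B3=S, B4=F, B5=E, B7=F, B8=F, B9=S, B11=T
run #3 (n=5, w=10) records B1=T, B2=F, B3=S, B4=T, B5=E, B6=F, B8=F, B9=S, B11=F, B12=F
run #4 (n=1, w=12) records B1=T, B2=F, B3=E, B4=F, B5=S, B7=T, B8=F, B9=E, B11=F, B12=F
run #5 (n=6, w=3) records B1=F, B2=F, B3=S, B4=F, B5=E, B7=F, B8=F, B9=S, B11=T
run #6 (n=4, w=12) records B1=T, B2=F, B3=E, B4=T, B5=E, B6=T, B8=F, B9=S, B11=F, B12=F
run #7 (n=3, w=4) records B1=T, B2=T, B3=E, B8=T, B9=E, B10=T
pool-wide coverage (22 outcomes): B1=T, B1=F, B2=T, B2=F, B3=S, B3=E, B4=T, B4=F, B5=S, B5=E, B6=T, B6=F, B7=T, B7=F, B8=T, B8=F, B9=S, B9=E, B10=T, B11=T, B11=F, B12=F
no size-1 subset reaches all 22 outcomes (best union: 10/22)
no size-2 subset reaches all 22 outcomes (best union: 16/22)
no size-3 subset reaches all 22 outcomes (best union: 19/22)
no size-4 subset reaches all 22 outcomes (best union: 21/22)
inputs {1, 2, 4, 6, 7} (size 5) cover everything; no size-5 subset with a lexicographically smaller index list covers all 22
Answer: 1, 2, 4, 6, 7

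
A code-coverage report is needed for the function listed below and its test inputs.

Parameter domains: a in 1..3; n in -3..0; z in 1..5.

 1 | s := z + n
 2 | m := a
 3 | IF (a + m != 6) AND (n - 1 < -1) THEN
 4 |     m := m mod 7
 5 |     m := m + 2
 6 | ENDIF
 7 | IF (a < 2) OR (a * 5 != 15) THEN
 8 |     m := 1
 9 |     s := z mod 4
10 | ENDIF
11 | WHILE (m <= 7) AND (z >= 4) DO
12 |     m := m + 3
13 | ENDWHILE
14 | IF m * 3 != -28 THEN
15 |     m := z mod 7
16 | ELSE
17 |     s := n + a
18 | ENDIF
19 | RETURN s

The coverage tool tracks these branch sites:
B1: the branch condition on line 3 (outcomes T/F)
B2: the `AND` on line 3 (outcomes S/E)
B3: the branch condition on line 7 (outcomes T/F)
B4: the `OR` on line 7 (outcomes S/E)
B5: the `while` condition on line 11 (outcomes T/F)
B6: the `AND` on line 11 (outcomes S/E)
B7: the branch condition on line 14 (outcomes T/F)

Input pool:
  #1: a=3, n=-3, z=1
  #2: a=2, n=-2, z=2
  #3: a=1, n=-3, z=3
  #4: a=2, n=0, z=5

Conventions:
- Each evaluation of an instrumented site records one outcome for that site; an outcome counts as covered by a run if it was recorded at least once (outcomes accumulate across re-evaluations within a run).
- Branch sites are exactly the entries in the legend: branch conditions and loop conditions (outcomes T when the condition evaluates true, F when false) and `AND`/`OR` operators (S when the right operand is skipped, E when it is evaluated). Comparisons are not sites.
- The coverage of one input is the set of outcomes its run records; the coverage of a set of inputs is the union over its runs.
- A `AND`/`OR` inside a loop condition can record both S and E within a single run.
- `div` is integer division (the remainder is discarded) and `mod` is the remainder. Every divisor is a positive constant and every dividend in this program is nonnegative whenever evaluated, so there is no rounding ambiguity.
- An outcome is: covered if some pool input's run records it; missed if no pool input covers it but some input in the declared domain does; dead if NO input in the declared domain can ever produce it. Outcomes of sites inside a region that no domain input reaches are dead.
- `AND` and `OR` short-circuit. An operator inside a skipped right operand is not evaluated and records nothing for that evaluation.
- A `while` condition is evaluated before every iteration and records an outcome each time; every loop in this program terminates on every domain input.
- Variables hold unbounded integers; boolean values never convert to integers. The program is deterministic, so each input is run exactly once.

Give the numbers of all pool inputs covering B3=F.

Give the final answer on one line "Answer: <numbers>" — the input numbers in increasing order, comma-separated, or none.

input #1 (a=3, n=-3, z=1): records B3=F
input #2 (a=2, n=-2, z=2): does not record B3=F
input #3 (a=1, n=-3, z=3): does not record B3=F
input #4 (a=2, n=0, z=5): does not record B3=F

Answer: 1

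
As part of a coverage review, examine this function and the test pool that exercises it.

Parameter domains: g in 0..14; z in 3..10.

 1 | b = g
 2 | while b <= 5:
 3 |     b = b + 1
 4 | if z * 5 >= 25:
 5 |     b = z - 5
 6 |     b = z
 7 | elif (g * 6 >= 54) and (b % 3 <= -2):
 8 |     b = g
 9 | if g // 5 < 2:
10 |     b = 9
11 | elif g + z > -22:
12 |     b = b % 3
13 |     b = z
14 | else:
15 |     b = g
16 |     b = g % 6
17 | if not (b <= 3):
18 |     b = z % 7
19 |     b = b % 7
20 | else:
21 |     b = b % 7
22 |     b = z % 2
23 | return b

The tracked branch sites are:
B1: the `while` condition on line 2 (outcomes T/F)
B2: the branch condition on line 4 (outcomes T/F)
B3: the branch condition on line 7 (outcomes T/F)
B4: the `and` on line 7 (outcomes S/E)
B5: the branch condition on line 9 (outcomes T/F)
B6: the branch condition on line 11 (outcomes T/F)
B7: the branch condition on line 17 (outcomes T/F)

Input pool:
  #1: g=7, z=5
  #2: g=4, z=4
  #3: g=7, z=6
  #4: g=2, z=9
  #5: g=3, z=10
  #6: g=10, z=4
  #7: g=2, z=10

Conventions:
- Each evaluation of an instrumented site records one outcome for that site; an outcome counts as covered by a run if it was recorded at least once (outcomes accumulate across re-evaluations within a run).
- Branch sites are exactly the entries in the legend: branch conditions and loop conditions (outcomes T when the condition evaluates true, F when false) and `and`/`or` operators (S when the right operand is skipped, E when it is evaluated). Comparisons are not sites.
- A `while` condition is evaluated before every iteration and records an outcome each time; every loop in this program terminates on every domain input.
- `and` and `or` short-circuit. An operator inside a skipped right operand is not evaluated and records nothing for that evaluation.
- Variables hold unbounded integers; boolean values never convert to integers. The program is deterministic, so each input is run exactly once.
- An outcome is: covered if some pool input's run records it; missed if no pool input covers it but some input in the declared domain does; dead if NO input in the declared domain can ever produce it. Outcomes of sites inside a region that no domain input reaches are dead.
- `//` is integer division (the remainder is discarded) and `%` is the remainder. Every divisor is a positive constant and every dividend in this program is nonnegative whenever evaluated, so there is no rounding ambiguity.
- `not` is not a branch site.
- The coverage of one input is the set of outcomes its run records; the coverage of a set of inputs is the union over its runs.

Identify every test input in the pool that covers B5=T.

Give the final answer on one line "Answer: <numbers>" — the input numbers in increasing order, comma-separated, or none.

input #1 (g=7, z=5): covers B5=T
input #2 (g=4, z=4): covers B5=T
input #3 (g=7, z=6): covers B5=T
input #4 (g=2, z=9): covers B5=T
input #5 (g=3, z=10): covers B5=T
input #6 (g=10, z=4): misses B5=T
input #7 (g=2, z=10): covers B5=T

Answer: 1, 2, 3, 4, 5, 7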